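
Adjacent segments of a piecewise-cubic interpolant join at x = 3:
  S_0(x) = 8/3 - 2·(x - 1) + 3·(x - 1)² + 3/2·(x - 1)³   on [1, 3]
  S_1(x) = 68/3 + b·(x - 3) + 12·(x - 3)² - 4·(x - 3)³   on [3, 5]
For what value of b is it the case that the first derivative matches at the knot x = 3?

28

S_0'(x) = -2 + 6·(x - 1) + 9/2·(x - 1)², so S_0'(3) = 28. On the right, S_1'(3) = b, so b = 28.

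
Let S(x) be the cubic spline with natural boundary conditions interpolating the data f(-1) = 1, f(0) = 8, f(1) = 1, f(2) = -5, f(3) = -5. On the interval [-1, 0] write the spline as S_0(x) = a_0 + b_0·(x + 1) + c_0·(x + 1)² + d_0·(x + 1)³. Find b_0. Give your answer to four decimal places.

Write m_i for S''(x_i). With h_i = 1, 1, 1, 1 and divided differences Δ_i = 7, -7, -6, 0, the continuity of S' gives the tridiagonal system
  1·m_0 + 4·m_1 + 1·m_2 = 6(Δ_1 - Δ_0) = -84
  1·m_1 + 4·m_2 + 1·m_3 = 6(Δ_2 - Δ_1) = 6
  1·m_2 + 4·m_3 + 1·m_4 = 6(Δ_3 - Δ_2) = 36
Natural end conditions: m_0 = m_4 = 0.
Solving the tridiagonal system: m_0 = 0, m_1 = -156/7, m_2 = 36/7, m_3 = 54/7, m_4 = 0.
On [-1, 0], with S_0(x) = a_0 + b_0·(x + 1) + c_0·(x + 1)² + d_0·(x + 1)³: c_0 = m_0/2 = 0, d_0 = (m_1 - m_0)/(6h_0) = -26/7, b_0 = Δ_0 - h_0(2m_0 + m_1)/6 = 75/7.

10.7143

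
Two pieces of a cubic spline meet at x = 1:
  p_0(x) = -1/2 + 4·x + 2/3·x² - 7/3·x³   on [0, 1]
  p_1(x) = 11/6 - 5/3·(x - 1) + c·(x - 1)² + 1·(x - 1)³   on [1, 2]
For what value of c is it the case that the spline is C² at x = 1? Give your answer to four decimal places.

-6.3333

p_0''(x) = 4/3 - 14·x, so p_0''(1) = -38/3. On the right, p_1''(1) = 2c, so c = -19/3.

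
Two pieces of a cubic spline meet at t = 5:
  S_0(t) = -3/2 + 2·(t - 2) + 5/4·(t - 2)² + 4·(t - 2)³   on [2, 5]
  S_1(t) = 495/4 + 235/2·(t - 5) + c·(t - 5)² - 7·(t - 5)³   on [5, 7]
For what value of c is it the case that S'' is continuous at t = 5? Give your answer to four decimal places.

37.2500

S_0''(t) = 5/2 + 24·(t - 2), so S_0''(5) = 149/2. On the right, S_1''(5) = 2c, so c = 149/4.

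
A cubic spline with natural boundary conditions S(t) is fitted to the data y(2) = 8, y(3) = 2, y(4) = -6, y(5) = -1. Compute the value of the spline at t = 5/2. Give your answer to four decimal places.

5.5250

Put M_i = S'' at the i-th knot. Here h = (1, 1, 1) and Δ = (-6, -8, 5), so the interior equations h_(i-1)·M_(i-1) + 2(h_(i-1)+h_i)·M_i + h_i·M_(i+1) = 6(Δ_i − Δ_(i-1)) read
  1·M_0 + 4·M_1 + 1·M_2 = 6(Δ_1 - Δ_0) = -12
  1·M_1 + 4·M_2 + 1·M_3 = 6(Δ_2 - Δ_1) = 78
Natural end conditions: M_0 = M_3 = 0.
Forward elimination and back-substitution give M_0 = 0, M_1 = -42/5, M_2 = 108/5, M_3 = 0.
On [2, 3], S(t) = 8 - 23/5·(t - 2) + 0·(t - 2)² - 7/5·(t - 2)³.
With (t - 2) = 1/2: S(5/2) = 221/40.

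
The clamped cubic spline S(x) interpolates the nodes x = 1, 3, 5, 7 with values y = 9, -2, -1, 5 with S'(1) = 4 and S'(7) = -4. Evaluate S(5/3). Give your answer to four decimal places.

8.2272

Let m_i = S''(x_i). Step sizes h_i = 2, 2, 2; slopes of the chords Δ_i = (y_(i+1) - y_i)/h_i = -11/2, 1/2, 3.
  2·m_0 + 8·m_1 + 2·m_2 = 6(Δ_1 - Δ_0) = 36
  2·m_1 + 8·m_2 + 2·m_3 = 6(Δ_2 - Δ_1) = 15
Clamped end conditions give two more equations: 2h_0·m_0 + h_0·m_1 = 6(Δ_0 - S'(1)) = -57 and h_2·m_2 + 2h_2·m_3 = 6(S'(7) - Δ_2) = -42.
Solving: m_0 = -277/15, m_1 = 253/30, m_2 = 41/15, m_3 = -178/15.
On [1, 3], S(x) = 9 + 4·(x - 1) - 277/30·(x - 1)² + 269/120·(x - 1)³.
With (x - 1) = 2/3: S(5/3) = 3332/405.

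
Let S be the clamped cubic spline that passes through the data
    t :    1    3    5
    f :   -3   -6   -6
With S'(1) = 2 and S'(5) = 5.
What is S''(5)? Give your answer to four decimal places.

7.1250

Put m_i = S'' at the i-th knot. Here h = (2, 2) and Δ = (-3/2, 0), so the interior equations h_(i-1)·m_(i-1) + 2(h_(i-1)+h_i)·m_i + h_i·m_(i+1) = 6(Δ_i − Δ_(i-1)) read
  2·m_0 + 8·m_1 + 2·m_2 = 6(Δ_1 - Δ_0) = 9
Clamped end conditions give two more equations: 2h_0·m_0 + h_0·m_1 = 6(Δ_0 - S'(1)) = -21 and h_1·m_1 + 2h_1·m_2 = 6(S'(5) - Δ_1) = 30.
Forward elimination and back-substitution give m_0 = -45/8, m_1 = 3/4, m_2 = 57/8.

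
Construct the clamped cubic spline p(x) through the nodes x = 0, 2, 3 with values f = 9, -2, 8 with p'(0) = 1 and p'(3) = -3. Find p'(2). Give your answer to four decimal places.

8.0833

With M_i denoting the second derivative at x_i, h_i = 2, 1, and Δ_i = (y_(i+1) − y_i)/h_i = -11/2, 10:
  2·M_0 + 6·M_1 + 1·M_2 = 6(Δ_1 - Δ_0) = 93
Clamped end conditions give two more equations: 2h_0·M_0 + h_0·M_1 = 6(Δ_0 - p'(0)) = -39 and h_1·M_1 + 2h_1·M_2 = 6(p'(3) - Δ_1) = -78.
Forward elimination and back-substitution give M_0 = -319/12, M_1 = 101/3, M_2 = -335/6.
On [2, 3], p'(x) = b_1 + 2c_1·(x - 2) + 3d_1·(x - 2)² with b_1 = Δ_1 - h_1(2M_1 + M_2)/6 = 97/12, c_1 = M_1/2 = 101/6, d_1 = (M_2 - M_1)/(6h_1) = -179/12. So p'(2) = 97/12.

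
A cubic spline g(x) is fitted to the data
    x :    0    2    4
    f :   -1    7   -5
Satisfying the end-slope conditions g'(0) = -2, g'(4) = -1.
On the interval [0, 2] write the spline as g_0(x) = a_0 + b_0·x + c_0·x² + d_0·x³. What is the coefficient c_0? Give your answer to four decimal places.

8.3750

With m_i denoting the second derivative at x_i, h_i = 2, 2, and Δ_i = (y_(i+1) − y_i)/h_i = 4, -6:
  2·m_0 + 8·m_1 + 2·m_2 = 6(Δ_1 - Δ_0) = -60
Clamped end conditions give two more equations: 2h_0·m_0 + h_0·m_1 = 6(Δ_0 - g'(0)) = 36 and h_1·m_1 + 2h_1·m_2 = 6(g'(4) - Δ_1) = 30.
Forward elimination and back-substitution give m_0 = 67/4, m_1 = -31/2, m_2 = 61/4.
On [0, 2], with g_0(x) = a_0 + b_0·x + c_0·x² + d_0·x³: c_0 = m_0/2 = 67/8, d_0 = (m_1 - m_0)/(6h_0) = -43/16, b_0 = Δ_0 - h_0(2m_0 + m_1)/6 = -2.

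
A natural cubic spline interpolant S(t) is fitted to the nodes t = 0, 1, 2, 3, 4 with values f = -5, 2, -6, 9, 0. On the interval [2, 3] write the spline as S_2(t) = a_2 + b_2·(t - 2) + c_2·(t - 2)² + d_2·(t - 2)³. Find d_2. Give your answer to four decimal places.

Let M_i = S''(x_i). Step sizes h_i = 1, 1, 1, 1; slopes of the chords Δ_i = (y_(i+1) - y_i)/h_i = 7, -8, 15, -9.
  1·M_0 + 4·M_1 + 1·M_2 = 6(Δ_1 - Δ_0) = -90
  1·M_1 + 4·M_2 + 1·M_3 = 6(Δ_2 - Δ_1) = 138
  1·M_2 + 4·M_3 + 1·M_4 = 6(Δ_3 - Δ_2) = -144
Natural end conditions: M_0 = M_4 = 0.
Hence M_0 = 0, M_1 = -1023/28, M_2 = 393/7, M_3 = -1401/28, M_4 = 0.
On [2, 3], with S_2(t) = a_2 + b_2·(t - 2) + c_2·(t - 2)² + d_2·(t - 2)³: c_2 = M_2/2 = 393/14, d_2 = (M_3 - M_2)/(6h_2) = -991/56, b_2 = Δ_2 - h_2(2M_2 + M_3)/6 = 37/8.

-17.6964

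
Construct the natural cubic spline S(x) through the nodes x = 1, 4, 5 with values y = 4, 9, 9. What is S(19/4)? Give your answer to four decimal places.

9.0488

Put m_i = S'' at the i-th knot. Here h = (3, 1) and Δ = (5/3, 0), so the interior equations h_(i-1)·m_(i-1) + 2(h_(i-1)+h_i)·m_i + h_i·m_(i+1) = 6(Δ_i − Δ_(i-1)) read
  3·m_0 + 8·m_1 + 1·m_2 = 6(Δ_1 - Δ_0) = -10
Natural end conditions: m_0 = m_2 = 0.
Solving the tridiagonal system: m_0 = 0, m_1 = -5/4, m_2 = 0.
On [4, 5], S(x) = 9 + 5/12·(x - 4) - 5/8·(x - 4)² + 5/24·(x - 4)³.
With (x - 4) = 3/4: S(19/4) = 4633/512.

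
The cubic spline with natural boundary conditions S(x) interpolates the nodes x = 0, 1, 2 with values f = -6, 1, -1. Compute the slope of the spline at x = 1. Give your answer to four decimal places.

2.5000

Write σ_i for S''(x_i). With h_i = 1, 1 and divided differences Δ_i = 7, -2, the continuity of S' gives the tridiagonal system
  1·σ_0 + 4·σ_1 + 1·σ_2 = 6(Δ_1 - Δ_0) = -54
Natural end conditions: σ_0 = σ_2 = 0.
Solving: σ_0 = 0, σ_1 = -27/2, σ_2 = 0.
On [1, 2], S'(x) = b_1 + 2c_1·(x - 1) + 3d_1·(x - 1)² with b_1 = Δ_1 - h_1(2σ_1 + σ_2)/6 = 5/2, c_1 = σ_1/2 = -27/4, d_1 = (σ_2 - σ_1)/(6h_1) = 9/4. So S'(1) = 5/2.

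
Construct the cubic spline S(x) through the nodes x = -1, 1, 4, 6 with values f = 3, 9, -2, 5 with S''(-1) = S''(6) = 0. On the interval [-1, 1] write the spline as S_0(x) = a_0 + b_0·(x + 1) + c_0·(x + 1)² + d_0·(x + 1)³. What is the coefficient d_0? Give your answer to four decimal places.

-0.4844

Let M_i = S''(x_i). Step sizes h_i = 2, 3, 2; slopes of the chords Δ_i = (y_(i+1) - y_i)/h_i = 3, -11/3, 7/2.
  2·M_0 + 10·M_1 + 3·M_2 = 6(Δ_1 - Δ_0) = -40
  3·M_1 + 10·M_2 + 2·M_3 = 6(Δ_2 - Δ_1) = 43
Natural end conditions: M_0 = M_3 = 0.
Solving: M_0 = 0, M_1 = -529/91, M_2 = 550/91, M_3 = 0.
On [-1, 1], with S_0(x) = a_0 + b_0·(x + 1) + c_0·(x + 1)² + d_0·(x + 1)³: c_0 = M_0/2 = 0, d_0 = (M_1 - M_0)/(6h_0) = -529/1092, b_0 = Δ_0 - h_0(2M_0 + M_1)/6 = 1348/273.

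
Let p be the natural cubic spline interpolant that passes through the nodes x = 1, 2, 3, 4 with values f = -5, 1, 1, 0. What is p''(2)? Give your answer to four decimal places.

With m_i denoting the second derivative at x_i, h_i = 1, 1, 1, and Δ_i = (y_(i+1) − y_i)/h_i = 6, 0, -1:
  1·m_0 + 4·m_1 + 1·m_2 = 6(Δ_1 - Δ_0) = -36
  1·m_1 + 4·m_2 + 1·m_3 = 6(Δ_2 - Δ_1) = -6
Natural end conditions: m_0 = m_3 = 0.
Solving: m_0 = 0, m_1 = -46/5, m_2 = 4/5, m_3 = 0.

-9.2000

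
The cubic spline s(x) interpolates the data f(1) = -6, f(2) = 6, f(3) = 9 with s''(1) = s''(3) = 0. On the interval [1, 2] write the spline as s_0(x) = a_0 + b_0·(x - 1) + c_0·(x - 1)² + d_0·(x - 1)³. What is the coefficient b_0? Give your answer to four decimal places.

Write M_i for s''(x_i). With h_i = 1, 1 and divided differences Δ_i = 12, 3, the continuity of s' gives the tridiagonal system
  1·M_0 + 4·M_1 + 1·M_2 = 6(Δ_1 - Δ_0) = -54
Natural end conditions: M_0 = M_2 = 0.
Solving: M_0 = 0, M_1 = -27/2, M_2 = 0.
On [1, 2], with s_0(x) = a_0 + b_0·(x - 1) + c_0·(x - 1)² + d_0·(x - 1)³: c_0 = M_0/2 = 0, d_0 = (M_1 - M_0)/(6h_0) = -9/4, b_0 = Δ_0 - h_0(2M_0 + M_1)/6 = 57/4.

14.2500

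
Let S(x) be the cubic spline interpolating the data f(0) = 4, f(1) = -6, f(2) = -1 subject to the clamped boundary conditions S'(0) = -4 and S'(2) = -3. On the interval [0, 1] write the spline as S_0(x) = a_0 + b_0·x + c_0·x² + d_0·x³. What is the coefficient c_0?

-20

Let M_i = S''(x_i). Step sizes h_i = 1, 1; slopes of the chords Δ_i = (y_(i+1) - y_i)/h_i = -10, 5.
  1·M_0 + 4·M_1 + 1·M_2 = 6(Δ_1 - Δ_0) = 90
Clamped end conditions give two more equations: 2h_0·M_0 + h_0·M_1 = 6(Δ_0 - S'(0)) = -36 and h_1·M_1 + 2h_1·M_2 = 6(S'(2) - Δ_1) = -48.
Forward elimination and back-substitution give M_0 = -40, M_1 = 44, M_2 = -46.
On [0, 1], with S_0(x) = a_0 + b_0·x + c_0·x² + d_0·x³: c_0 = M_0/2 = -20, d_0 = (M_1 - M_0)/(6h_0) = 14, b_0 = Δ_0 - h_0(2M_0 + M_1)/6 = -4.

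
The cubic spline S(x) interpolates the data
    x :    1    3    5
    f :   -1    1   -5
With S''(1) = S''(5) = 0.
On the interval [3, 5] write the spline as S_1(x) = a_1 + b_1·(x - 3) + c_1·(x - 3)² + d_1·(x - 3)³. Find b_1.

Write M_i for S''(x_i). With h_i = 2, 2 and divided differences Δ_i = 1, -3, the continuity of S' gives the tridiagonal system
  2·M_0 + 8·M_1 + 2·M_2 = 6(Δ_1 - Δ_0) = -24
Natural end conditions: M_0 = M_2 = 0.
Forward elimination and back-substitution give M_0 = 0, M_1 = -3, M_2 = 0.
On [3, 5], with S_1(x) = a_1 + b_1·(x - 3) + c_1·(x - 3)² + d_1·(x - 3)³: c_1 = M_1/2 = -3/2, d_1 = (M_2 - M_1)/(6h_1) = 1/4, b_1 = Δ_1 - h_1(2M_1 + M_2)/6 = -1.

-1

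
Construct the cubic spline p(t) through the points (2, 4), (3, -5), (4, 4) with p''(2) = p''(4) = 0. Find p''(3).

Let σ_i = p''(x_i). Step sizes h_i = 1, 1; slopes of the chords Δ_i = (y_(i+1) - y_i)/h_i = -9, 9.
  1·σ_0 + 4·σ_1 + 1·σ_2 = 6(Δ_1 - Δ_0) = 108
Natural end conditions: σ_0 = σ_2 = 0.
Hence σ_0 = 0, σ_1 = 27, σ_2 = 0.

27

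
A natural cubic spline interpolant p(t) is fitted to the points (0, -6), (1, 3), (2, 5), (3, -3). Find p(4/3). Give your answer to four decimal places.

With σ_i denoting the second derivative at x_i, h_i = 1, 1, 1, and Δ_i = (y_(i+1) − y_i)/h_i = 9, 2, -8:
  1·σ_0 + 4·σ_1 + 1·σ_2 = 6(Δ_1 - Δ_0) = -42
  1·σ_1 + 4·σ_2 + 1·σ_3 = 6(Δ_2 - Δ_1) = -60
Natural end conditions: σ_0 = σ_3 = 0.
Hence σ_0 = 0, σ_1 = -36/5, σ_2 = -66/5, σ_3 = 0.
On [1, 2], p(t) = 3 + 33/5·(t - 1) - 18/5·(t - 1)² - 1·(t - 1)³.
With (t - 1) = 1/3: p(4/3) = 643/135.

4.7630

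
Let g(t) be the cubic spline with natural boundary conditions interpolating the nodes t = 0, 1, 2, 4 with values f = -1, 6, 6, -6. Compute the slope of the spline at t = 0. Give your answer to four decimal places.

8.5652

Write M_i for g''(x_i). With h_i = 1, 1, 2 and divided differences Δ_i = 7, 0, -6, the continuity of g' gives the tridiagonal system
  1·M_0 + 4·M_1 + 1·M_2 = 6(Δ_1 - Δ_0) = -42
  1·M_1 + 6·M_2 + 2·M_3 = 6(Δ_2 - Δ_1) = -36
Natural end conditions: M_0 = M_3 = 0.
Hence M_0 = 0, M_1 = -216/23, M_2 = -102/23, M_3 = 0.
On [0, 1], g'(t) = b_0 + 2c_0·t + 3d_0·t² with b_0 = Δ_0 - h_0(2M_0 + M_1)/6 = 197/23, c_0 = M_0/2 = 0, d_0 = (M_1 - M_0)/(6h_0) = -36/23. So g'(0) = 197/23.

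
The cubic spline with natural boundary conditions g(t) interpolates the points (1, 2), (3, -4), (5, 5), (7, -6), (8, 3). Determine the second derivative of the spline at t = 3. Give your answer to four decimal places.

9.2927

Let σ_i = g''(x_i). Step sizes h_i = 2, 2, 2, 1; slopes of the chords Δ_i = (y_(i+1) - y_i)/h_i = -3, 9/2, -11/2, 9.
  2·σ_0 + 8·σ_1 + 2·σ_2 = 6(Δ_1 - Δ_0) = 45
  2·σ_1 + 8·σ_2 + 2·σ_3 = 6(Δ_2 - Δ_1) = -60
  2·σ_2 + 6·σ_3 + 1·σ_4 = 6(Δ_3 - Δ_2) = 87
Natural end conditions: σ_0 = σ_4 = 0.
Solving: σ_0 = 0, σ_1 = 381/41, σ_2 = -1203/82, σ_3 = 795/41, σ_4 = 0.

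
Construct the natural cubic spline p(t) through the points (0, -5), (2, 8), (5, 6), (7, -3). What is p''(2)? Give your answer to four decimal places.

-3.9670

With σ_i denoting the second derivative at x_i, h_i = 2, 3, 2, and Δ_i = (y_(i+1) − y_i)/h_i = 13/2, -2/3, -9/2:
  2·σ_0 + 10·σ_1 + 3·σ_2 = 6(Δ_1 - Δ_0) = -43
  3·σ_1 + 10·σ_2 + 2·σ_3 = 6(Δ_2 - Δ_1) = -23
Natural end conditions: σ_0 = σ_3 = 0.
Forward elimination and back-substitution give σ_0 = 0, σ_1 = -361/91, σ_2 = -101/91, σ_3 = 0.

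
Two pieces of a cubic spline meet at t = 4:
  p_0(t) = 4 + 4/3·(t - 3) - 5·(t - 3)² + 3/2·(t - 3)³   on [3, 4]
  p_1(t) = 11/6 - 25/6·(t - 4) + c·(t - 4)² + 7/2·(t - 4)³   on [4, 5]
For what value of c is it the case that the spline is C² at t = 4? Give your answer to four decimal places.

-0.5000

p_0''(t) = -10 + 9·(t - 3), so p_0''(4) = -1. On the right, p_1''(4) = 2c, so c = -1/2.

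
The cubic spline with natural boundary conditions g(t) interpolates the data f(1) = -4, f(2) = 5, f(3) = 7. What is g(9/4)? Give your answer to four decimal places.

Put σ_i = g'' at the i-th knot. Here h = (1, 1) and Δ = (9, 2), so the interior equations h_(i-1)·σ_(i-1) + 2(h_(i-1)+h_i)·σ_i + h_i·σ_(i+1) = 6(Δ_i − Δ_(i-1)) read
  1·σ_0 + 4·σ_1 + 1·σ_2 = 6(Δ_1 - Δ_0) = -42
Natural end conditions: σ_0 = σ_2 = 0.
Hence σ_0 = 0, σ_1 = -21/2, σ_2 = 0.
On [2, 3], g(t) = 5 + 11/2·(t - 2) - 21/4·(t - 2)² + 7/4·(t - 2)³.
With (t - 2) = 1/4: g(9/4) = 1555/256.

6.0742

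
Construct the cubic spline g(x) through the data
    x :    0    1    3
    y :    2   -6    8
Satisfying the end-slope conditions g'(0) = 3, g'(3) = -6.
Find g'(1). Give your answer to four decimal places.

-4.5000

Write M_i for g''(x_i). With h_i = 1, 2 and divided differences Δ_i = -8, 7, the continuity of g' gives the tridiagonal system
  1·M_0 + 6·M_1 + 2·M_2 = 6(Δ_1 - Δ_0) = 90
Clamped end conditions give two more equations: 2h_0·M_0 + h_0·M_1 = 6(Δ_0 - g'(0)) = -66 and h_1·M_1 + 2h_1·M_2 = 6(g'(3) - Δ_1) = -78.
Forward elimination and back-substitution give M_0 = -51, M_1 = 36, M_2 = -75/2.
On [1, 3], g'(x) = b_1 + 2c_1·(x - 1) + 3d_1·(x - 1)² with b_1 = Δ_1 - h_1(2M_1 + M_2)/6 = -9/2, c_1 = M_1/2 = 18, d_1 = (M_2 - M_1)/(6h_1) = -49/8. So g'(1) = -9/2.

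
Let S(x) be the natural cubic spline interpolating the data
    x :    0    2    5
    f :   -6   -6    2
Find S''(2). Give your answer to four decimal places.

1.6000

Write M_i for S''(x_i). With h_i = 2, 3 and divided differences Δ_i = 0, 8/3, the continuity of S' gives the tridiagonal system
  2·M_0 + 10·M_1 + 3·M_2 = 6(Δ_1 - Δ_0) = 16
Natural end conditions: M_0 = M_2 = 0.
Solving the tridiagonal system: M_0 = 0, M_1 = 8/5, M_2 = 0.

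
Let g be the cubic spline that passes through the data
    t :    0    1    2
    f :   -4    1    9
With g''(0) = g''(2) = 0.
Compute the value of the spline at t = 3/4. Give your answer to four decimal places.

Put M_i = g'' at the i-th knot. Here h = (1, 1) and Δ = (5, 8), so the interior equations h_(i-1)·M_(i-1) + 2(h_(i-1)+h_i)·M_i + h_i·M_(i+1) = 6(Δ_i − Δ_(i-1)) read
  1·M_0 + 4·M_1 + 1·M_2 = 6(Δ_1 - Δ_0) = 18
Natural end conditions: M_0 = M_2 = 0.
Hence M_0 = 0, M_1 = 9/2, M_2 = 0.
On [0, 1], g(t) = -4 + 17/4·t + 0·t² + 3/4·t³.
With t = 3/4: g(3/4) = -127/256.

-0.4961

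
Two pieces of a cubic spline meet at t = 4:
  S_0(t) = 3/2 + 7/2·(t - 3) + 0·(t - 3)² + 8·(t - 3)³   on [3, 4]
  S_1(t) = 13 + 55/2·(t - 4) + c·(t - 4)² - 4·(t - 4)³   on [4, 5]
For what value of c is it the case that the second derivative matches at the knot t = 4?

24

S_0''(t) = 0 + 48·(t - 3), so S_0''(4) = 48. On the right, S_1''(4) = 2c, so c = 24.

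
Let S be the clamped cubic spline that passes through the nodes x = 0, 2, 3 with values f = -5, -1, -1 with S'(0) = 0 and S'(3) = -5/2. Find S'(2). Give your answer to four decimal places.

Let σ_i = S''(x_i). Step sizes h_i = 2, 1; slopes of the chords Δ_i = (y_(i+1) - y_i)/h_i = 2, 0.
  2·σ_0 + 6·σ_1 + 1·σ_2 = 6(Δ_1 - Δ_0) = -12
Clamped end conditions give two more equations: 2h_0·σ_0 + h_0·σ_1 = 6(Δ_0 - S'(0)) = 12 and h_1·σ_1 + 2h_1·σ_2 = 6(S'(3) - Δ_1) = -15.
Solving: σ_0 = 25/6, σ_1 = -7/3, σ_2 = -19/3.
On [2, 3], S'(x) = b_1 + 2c_1·(x - 2) + 3d_1·(x - 2)² with b_1 = Δ_1 - h_1(2σ_1 + σ_2)/6 = 11/6, c_1 = σ_1/2 = -7/6, d_1 = (σ_2 - σ_1)/(6h_1) = -2/3. So S'(2) = 11/6.

1.8333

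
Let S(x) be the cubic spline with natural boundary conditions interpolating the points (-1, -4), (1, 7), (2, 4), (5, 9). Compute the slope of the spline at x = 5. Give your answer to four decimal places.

Let σ_i = S''(x_i). Step sizes h_i = 2, 1, 3; slopes of the chords Δ_i = (y_(i+1) - y_i)/h_i = 11/2, -3, 5/3.
  2·σ_0 + 6·σ_1 + 1·σ_2 = 6(Δ_1 - Δ_0) = -51
  1·σ_1 + 8·σ_2 + 3·σ_3 = 6(Δ_2 - Δ_1) = 28
Natural end conditions: σ_0 = σ_3 = 0.
Forward elimination and back-substitution give σ_0 = 0, σ_1 = -436/47, σ_2 = 219/47, σ_3 = 0.
On [2, 5], S'(x) = b_2 + 2c_2·(x - 2) + 3d_2·(x - 2)² with b_2 = Δ_2 - h_2(2σ_2 + σ_3)/6 = -422/141, c_2 = σ_2/2 = 219/94, d_2 = (σ_3 - σ_2)/(6h_2) = -73/282. So S'(5) = 1127/282.

3.9965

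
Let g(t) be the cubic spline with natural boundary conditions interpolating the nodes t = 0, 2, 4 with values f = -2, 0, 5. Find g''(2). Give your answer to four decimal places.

Put M_i = g'' at the i-th knot. Here h = (2, 2) and Δ = (1, 5/2), so the interior equations h_(i-1)·M_(i-1) + 2(h_(i-1)+h_i)·M_i + h_i·M_(i+1) = 6(Δ_i − Δ_(i-1)) read
  2·M_0 + 8·M_1 + 2·M_2 = 6(Δ_1 - Δ_0) = 9
Natural end conditions: M_0 = M_2 = 0.
Solving the tridiagonal system: M_0 = 0, M_1 = 9/8, M_2 = 0.

1.1250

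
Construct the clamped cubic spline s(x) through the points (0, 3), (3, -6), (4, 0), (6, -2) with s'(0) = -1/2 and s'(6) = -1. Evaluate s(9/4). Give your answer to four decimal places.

-6.3817

With M_i denoting the second derivative at x_i, h_i = 3, 1, 2, and Δ_i = (y_(i+1) − y_i)/h_i = -3, 6, -1:
  3·M_0 + 8·M_1 + 1·M_2 = 6(Δ_1 - Δ_0) = 54
  1·M_1 + 6·M_2 + 2·M_3 = 6(Δ_2 - Δ_1) = -42
Clamped end conditions give two more equations: 2h_0·M_0 + h_0·M_1 = 6(Δ_0 - s'(0)) = -15 and h_2·M_2 + 2h_2·M_3 = 6(s'(6) - Δ_2) = 0.
Solving the tridiagonal system: M_0 = -169/21, M_1 = 233/21, M_2 = -223/21, M_3 = 223/42.
On [0, 3], s(x) = 3 - 1/2·x - 169/42·x² + 67/63·x³.
With x = 9/4: s(9/4) = -2859/448.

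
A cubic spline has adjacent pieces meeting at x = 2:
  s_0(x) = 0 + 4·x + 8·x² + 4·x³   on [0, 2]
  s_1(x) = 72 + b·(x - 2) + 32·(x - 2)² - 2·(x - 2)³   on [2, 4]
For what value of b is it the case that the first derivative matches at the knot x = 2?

s_0'(x) = 4 + 16·x + 12·x², so s_0'(2) = 84. On the right, s_1'(2) = b, so b = 84.

84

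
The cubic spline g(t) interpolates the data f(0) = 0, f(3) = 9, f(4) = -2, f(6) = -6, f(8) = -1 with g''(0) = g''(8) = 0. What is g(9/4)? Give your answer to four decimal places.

12.5790

Put m_i = g'' at the i-th knot. Here h = (3, 1, 2, 2) and Δ = (3, -11, -2, 5/2), so the interior equations h_(i-1)·m_(i-1) + 2(h_(i-1)+h_i)·m_i + h_i·m_(i+1) = 6(Δ_i − Δ_(i-1)) read
  3·m_0 + 8·m_1 + 1·m_2 = 6(Δ_1 - Δ_0) = -84
  1·m_1 + 6·m_2 + 2·m_3 = 6(Δ_2 - Δ_1) = 54
  2·m_2 + 8·m_3 + 2·m_4 = 6(Δ_3 - Δ_2) = 27
Natural end conditions: m_0 = m_4 = 0.
Solving the tridiagonal system: m_0 = 0, m_1 = -2037/172, m_2 = 462/43, m_3 = 237/344, m_4 = 0.
On [0, 3], g(t) = 0 + 3069/344·t + 0·t² - 679/1032·t³.
With t = 9/4: g(9/4) = 276939/22016.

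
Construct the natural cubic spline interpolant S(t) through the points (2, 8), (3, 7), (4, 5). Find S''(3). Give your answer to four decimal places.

-1.5000

Let σ_i = S''(x_i). Step sizes h_i = 1, 1; slopes of the chords Δ_i = (y_(i+1) - y_i)/h_i = -1, -2.
  1·σ_0 + 4·σ_1 + 1·σ_2 = 6(Δ_1 - Δ_0) = -6
Natural end conditions: σ_0 = σ_2 = 0.
Hence σ_0 = 0, σ_1 = -3/2, σ_2 = 0.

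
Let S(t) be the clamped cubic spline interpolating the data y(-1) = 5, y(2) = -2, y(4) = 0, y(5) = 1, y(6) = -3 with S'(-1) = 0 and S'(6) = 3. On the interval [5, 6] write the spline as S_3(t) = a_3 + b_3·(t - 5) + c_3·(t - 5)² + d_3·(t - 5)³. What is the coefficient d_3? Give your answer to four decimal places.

7.2548

Put M_i = S'' at the i-th knot. Here h = (3, 2, 1, 1) and Δ = (-7/3, 1, 1, -4), so the interior equations h_(i-1)·M_(i-1) + 2(h_(i-1)+h_i)·M_i + h_i·M_(i+1) = 6(Δ_i − Δ_(i-1)) read
  3·M_0 + 10·M_1 + 2·M_2 = 6(Δ_1 - Δ_0) = 20
  2·M_1 + 6·M_2 + 1·M_3 = 6(Δ_2 - Δ_1) = 0
  1·M_2 + 4·M_3 + 1·M_4 = 6(Δ_3 - Δ_2) = -30
Clamped end conditions give two more equations: 2h_0·M_0 + h_0·M_1 = 6(Δ_0 - S'(-1)) = -14 and h_3·M_3 + 2h_3·M_4 = 6(S'(6) - Δ_3) = 42.
Forward elimination and back-substitution give M_0 = -583/156, M_1 = 73/26, M_2 = 163/104, M_3 = -781/52, M_4 = 2965/104.
On [5, 6], with S_3(t) = a_3 + b_3·(t - 5) + c_3·(t - 5)² + d_3·(t - 5)³: c_3 = M_3/2 = -781/104, d_3 = (M_4 - M_3)/(6h_3) = 1509/208, b_3 = Δ_3 - h_3(2M_3 + M_4)/6 = -779/208.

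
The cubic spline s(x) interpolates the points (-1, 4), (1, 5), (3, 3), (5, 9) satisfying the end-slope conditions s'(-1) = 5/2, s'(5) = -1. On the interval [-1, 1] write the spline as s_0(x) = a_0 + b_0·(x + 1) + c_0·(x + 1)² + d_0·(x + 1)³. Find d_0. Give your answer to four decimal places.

-0.0083

Write m_i for s''(x_i). With h_i = 2, 2, 2 and divided differences Δ_i = 1/2, -1, 3, the continuity of s' gives the tridiagonal system
  2·m_0 + 8·m_1 + 2·m_2 = 6(Δ_1 - Δ_0) = -9
  2·m_1 + 8·m_2 + 2·m_3 = 6(Δ_2 - Δ_1) = 24
Clamped end conditions give two more equations: 2h_0·m_0 + h_0·m_1 = 6(Δ_0 - s'(-1)) = -12 and h_2·m_2 + 2h_2·m_3 = 6(s'(5) - Δ_2) = -24.
Forward elimination and back-substitution give m_0 = -59/30, m_1 = -31/15, m_2 = 86/15, m_3 = -133/15.
On [-1, 1], with s_0(x) = a_0 + b_0·(x + 1) + c_0·(x + 1)² + d_0·(x + 1)³: c_0 = m_0/2 = -59/60, d_0 = (m_1 - m_0)/(6h_0) = -1/120, b_0 = Δ_0 - h_0(2m_0 + m_1)/6 = 5/2.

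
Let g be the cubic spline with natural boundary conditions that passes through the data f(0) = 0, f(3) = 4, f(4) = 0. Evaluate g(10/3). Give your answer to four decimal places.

2.9136

With M_i denoting the second derivative at x_i, h_i = 3, 1, and Δ_i = (y_(i+1) − y_i)/h_i = 4/3, -4:
  3·M_0 + 8·M_1 + 1·M_2 = 6(Δ_1 - Δ_0) = -32
Natural end conditions: M_0 = M_2 = 0.
Solving: M_0 = 0, M_1 = -4, M_2 = 0.
On [3, 4], g(x) = 4 - 8/3·(x - 3) - 2·(x - 3)² + 2/3·(x - 3)³.
With (x - 3) = 1/3: g(10/3) = 236/81.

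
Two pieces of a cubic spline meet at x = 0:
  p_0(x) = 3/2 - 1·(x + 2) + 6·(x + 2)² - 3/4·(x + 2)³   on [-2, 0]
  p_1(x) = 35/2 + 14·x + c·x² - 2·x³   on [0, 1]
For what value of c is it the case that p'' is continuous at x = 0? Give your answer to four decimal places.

p_0''(x) = 12 - 9/2·(x + 2), so p_0''(0) = 3. On the right, p_1''(0) = 2c, so c = 3/2.

1.5000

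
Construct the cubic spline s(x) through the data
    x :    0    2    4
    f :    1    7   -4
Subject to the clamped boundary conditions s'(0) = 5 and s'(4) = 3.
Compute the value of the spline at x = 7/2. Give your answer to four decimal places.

With M_i denoting the second derivative at x_i, h_i = 2, 2, and Δ_i = (y_(i+1) − y_i)/h_i = 3, -11/2:
  2·M_0 + 8·M_1 + 2·M_2 = 6(Δ_1 - Δ_0) = -51
Clamped end conditions give two more equations: 2h_0·M_0 + h_0·M_1 = 6(Δ_0 - s'(0)) = -12 and h_1·M_1 + 2h_1·M_2 = 6(s'(4) - Δ_1) = 51.
Forward elimination and back-substitution give M_0 = 23/8, M_1 = -47/4, M_2 = 149/8.
On [2, 4], s(x) = 7 - 31/8·(x - 2) - 47/8·(x - 2)² + 81/32·(x - 2)³.
With (x - 2) = 3/2: s(7/2) = -893/256.

-3.4883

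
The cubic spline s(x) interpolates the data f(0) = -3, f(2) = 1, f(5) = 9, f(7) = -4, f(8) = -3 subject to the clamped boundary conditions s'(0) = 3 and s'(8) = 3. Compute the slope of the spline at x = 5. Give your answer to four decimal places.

Write σ_i for s''(x_i). With h_i = 2, 3, 2, 1 and divided differences Δ_i = 2, 8/3, -13/2, 1, the continuity of s' gives the tridiagonal system
  2·σ_0 + 10·σ_1 + 3·σ_2 = 6(Δ_1 - Δ_0) = 4
  3·σ_1 + 10·σ_2 + 2·σ_3 = 6(Δ_2 - Δ_1) = -55
  2·σ_2 + 6·σ_3 + 1·σ_4 = 6(Δ_3 - Δ_2) = 45
Clamped end conditions give two more equations: 2h_0·σ_0 + h_0·σ_1 = 6(Δ_0 - s'(0)) = -6 and h_3·σ_3 + 2h_3·σ_4 = 6(s'(8) - Δ_3) = 12.
Forward elimination and back-substitution give σ_0 = -303/91, σ_1 = 333/91, σ_2 = -2360/273, σ_3 = 2794/273, σ_4 = 241/273.
On [5, 7], s'(x) = b_2 + 2c_2·(x - 5) + 3d_2·(x - 5)² with b_2 = Δ_2 - h_2(2σ_2 + σ_3)/6 = -755/182, c_2 = σ_2/2 = -1180/273, d_2 = (σ_3 - σ_2)/(6h_2) = 859/546. So s'(5) = -755/182.

-4.1484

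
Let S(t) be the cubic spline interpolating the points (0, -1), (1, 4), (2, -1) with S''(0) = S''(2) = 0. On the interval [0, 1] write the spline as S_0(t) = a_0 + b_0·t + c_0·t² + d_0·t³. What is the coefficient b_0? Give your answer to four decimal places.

Put m_i = S'' at the i-th knot. Here h = (1, 1) and Δ = (5, -5), so the interior equations h_(i-1)·m_(i-1) + 2(h_(i-1)+h_i)·m_i + h_i·m_(i+1) = 6(Δ_i − Δ_(i-1)) read
  1·m_0 + 4·m_1 + 1·m_2 = 6(Δ_1 - Δ_0) = -60
Natural end conditions: m_0 = m_2 = 0.
Forward elimination and back-substitution give m_0 = 0, m_1 = -15, m_2 = 0.
On [0, 1], with S_0(t) = a_0 + b_0·t + c_0·t² + d_0·t³: c_0 = m_0/2 = 0, d_0 = (m_1 - m_0)/(6h_0) = -5/2, b_0 = Δ_0 - h_0(2m_0 + m_1)/6 = 15/2.

7.5000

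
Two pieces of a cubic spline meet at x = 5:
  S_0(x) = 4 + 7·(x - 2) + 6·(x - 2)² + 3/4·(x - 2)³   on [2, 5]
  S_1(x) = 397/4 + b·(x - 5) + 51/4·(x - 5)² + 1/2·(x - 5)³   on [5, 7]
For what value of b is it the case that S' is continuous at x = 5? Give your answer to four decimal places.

63.2500

S_0'(x) = 7 + 12·(x - 2) + 9/4·(x - 2)², so S_0'(5) = 253/4. On the right, S_1'(5) = b, so b = 253/4.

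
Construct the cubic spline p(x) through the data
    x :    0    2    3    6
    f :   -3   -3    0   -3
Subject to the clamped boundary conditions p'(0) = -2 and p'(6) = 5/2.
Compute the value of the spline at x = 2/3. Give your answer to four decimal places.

With σ_i denoting the second derivative at x_i, h_i = 2, 1, 3, and Δ_i = (y_(i+1) − y_i)/h_i = 0, 3, -1:
  2·σ_0 + 6·σ_1 + 1·σ_2 = 6(Δ_1 - Δ_0) = 18
  1·σ_1 + 8·σ_2 + 3·σ_3 = 6(Δ_2 - Δ_1) = -24
Clamped end conditions give two more equations: 2h_0·σ_0 + h_0·σ_1 = 6(Δ_0 - p'(0)) = 12 and h_2·σ_2 + 2h_2·σ_3 = 6(p'(6) - Δ_2) = 21.
Solving the tridiagonal system: σ_0 = 17/14, σ_1 = 25/7, σ_2 = -41/7, σ_3 = 45/7.
On [0, 2], p(x) = -3 - 2·x + 17/28·x² + 11/56·x³.
With x = 2/3: p(2/3) = -757/189.

-4.0053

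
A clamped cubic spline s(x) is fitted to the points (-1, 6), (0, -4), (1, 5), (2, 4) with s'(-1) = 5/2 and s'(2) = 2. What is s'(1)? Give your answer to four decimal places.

6.2333

With M_i denoting the second derivative at x_i, h_i = 1, 1, 1, and Δ_i = (y_(i+1) − y_i)/h_i = -10, 9, -1:
  1·M_0 + 4·M_1 + 1·M_2 = 6(Δ_1 - Δ_0) = 114
  1·M_1 + 4·M_2 + 1·M_3 = 6(Δ_2 - Δ_1) = -60
Clamped end conditions give two more equations: 2h_0·M_0 + h_0·M_1 = 6(Δ_0 - s'(-1)) = -75 and h_2·M_2 + 2h_2·M_3 = 6(s'(2) - Δ_2) = 18.
Solving the tridiagonal system: M_0 = -962/15, M_1 = 799/15, M_2 = -524/15, M_3 = 397/15.
On [1, 2], s'(x) = b_2 + 2c_2·(x - 1) + 3d_2·(x - 1)² with b_2 = Δ_2 - h_2(2M_2 + M_3)/6 = 187/30, c_2 = M_2/2 = -262/15, d_2 = (M_3 - M_2)/(6h_2) = 307/30. So s'(1) = 187/30.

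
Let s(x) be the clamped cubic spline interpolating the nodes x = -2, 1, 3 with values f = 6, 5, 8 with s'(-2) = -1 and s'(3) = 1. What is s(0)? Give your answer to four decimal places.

4.5704

Put M_i = s'' at the i-th knot. Here h = (3, 2) and Δ = (-1/3, 3/2), so the interior equations h_(i-1)·M_(i-1) + 2(h_(i-1)+h_i)·M_i + h_i·M_(i+1) = 6(Δ_i − Δ_(i-1)) read
  3·M_0 + 10·M_1 + 2·M_2 = 6(Δ_1 - Δ_0) = 11
Clamped end conditions give two more equations: 2h_0·M_0 + h_0·M_1 = 6(Δ_0 - s'(-2)) = 4 and h_1·M_1 + 2h_1·M_2 = 6(s'(3) - Δ_1) = -3.
Hence M_0 = -1/30, M_1 = 7/5, M_2 = -29/20.
On [-2, 1], s(x) = 6 - 1·(x + 2) - 1/60·(x + 2)² + 43/540·(x + 2)³.
With (x + 2) = 2: s(0) = 617/135.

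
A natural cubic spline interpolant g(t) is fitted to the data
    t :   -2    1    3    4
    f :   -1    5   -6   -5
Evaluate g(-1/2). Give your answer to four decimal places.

Let M_i = g''(x_i). Step sizes h_i = 3, 2, 1; slopes of the chords Δ_i = (y_(i+1) - y_i)/h_i = 2, -11/2, 1.
  3·M_0 + 10·M_1 + 2·M_2 = 6(Δ_1 - Δ_0) = -45
  2·M_1 + 6·M_2 + 1·M_3 = 6(Δ_2 - Δ_1) = 39
Natural end conditions: M_0 = M_3 = 0.
Hence M_0 = 0, M_1 = -87/14, M_2 = 60/7, M_3 = 0.
On [-2, 1], g(t) = -1 + 143/28·(t + 2) + 0·(t + 2)² - 29/84·(t + 2)³.
With (t + 2) = 3/2: g(-1/2) = 1231/224.

5.4955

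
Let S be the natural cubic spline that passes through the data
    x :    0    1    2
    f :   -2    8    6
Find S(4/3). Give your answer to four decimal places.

8.4444

Put σ_i = S'' at the i-th knot. Here h = (1, 1) and Δ = (10, -2), so the interior equations h_(i-1)·σ_(i-1) + 2(h_(i-1)+h_i)·σ_i + h_i·σ_(i+1) = 6(Δ_i − Δ_(i-1)) read
  1·σ_0 + 4·σ_1 + 1·σ_2 = 6(Δ_1 - Δ_0) = -72
Natural end conditions: σ_0 = σ_2 = 0.
Forward elimination and back-substitution give σ_0 = 0, σ_1 = -18, σ_2 = 0.
On [1, 2], S(x) = 8 + 4·(x - 1) - 9·(x - 1)² + 3·(x - 1)³.
With (x - 1) = 1/3: S(4/3) = 76/9.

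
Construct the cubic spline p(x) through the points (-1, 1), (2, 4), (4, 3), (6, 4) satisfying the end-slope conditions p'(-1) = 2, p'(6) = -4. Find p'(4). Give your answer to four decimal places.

1.1486

Let M_i = p''(x_i). Step sizes h_i = 3, 2, 2; slopes of the chords Δ_i = (y_(i+1) - y_i)/h_i = 1, -1/2, 1/2.
  3·M_0 + 10·M_1 + 2·M_2 = 6(Δ_1 - Δ_0) = -9
  2·M_1 + 8·M_2 + 2·M_3 = 6(Δ_2 - Δ_1) = 6
Clamped end conditions give two more equations: 2h_0·M_0 + h_0·M_1 = 6(Δ_0 - p'(-1)) = -6 and h_2·M_2 + 2h_2·M_3 = 6(p'(6) - Δ_2) = -27.
Solving: M_0 = -10/37, M_1 = -54/37, M_2 = 237/74, M_3 = -309/37.
On [4, 6], p'(x) = b_2 + 2c_2·(x - 4) + 3d_2·(x - 4)² with b_2 = Δ_2 - h_2(2M_2 + M_3)/6 = 85/74, c_2 = M_2/2 = 237/148, d_2 = (M_3 - M_2)/(6h_2) = -285/296. So p'(4) = 85/74.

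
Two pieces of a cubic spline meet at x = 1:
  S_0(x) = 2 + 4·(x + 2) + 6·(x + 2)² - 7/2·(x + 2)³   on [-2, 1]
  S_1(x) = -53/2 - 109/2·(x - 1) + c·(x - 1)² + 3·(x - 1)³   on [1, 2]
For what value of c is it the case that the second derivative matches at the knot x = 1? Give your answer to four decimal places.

S_0''(x) = 12 - 21·(x + 2), so S_0''(1) = -51. On the right, S_1''(1) = 2c, so c = -51/2.

-25.5000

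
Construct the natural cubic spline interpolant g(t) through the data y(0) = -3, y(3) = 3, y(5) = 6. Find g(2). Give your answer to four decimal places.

1.1667

Write M_i for g''(x_i). With h_i = 3, 2 and divided differences Δ_i = 2, 3/2, the continuity of g' gives the tridiagonal system
  3·M_0 + 10·M_1 + 2·M_2 = 6(Δ_1 - Δ_0) = -3
Natural end conditions: M_0 = M_2 = 0.
Hence M_0 = 0, M_1 = -3/10, M_2 = 0.
On [0, 3], g(t) = -3 + 43/20·t + 0·t² - 1/60·t³.
With t = 2: g(2) = 7/6.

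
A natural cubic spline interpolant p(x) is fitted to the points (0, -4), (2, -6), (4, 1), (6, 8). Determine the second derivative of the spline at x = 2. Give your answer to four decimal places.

3.6000

Put M_i = p'' at the i-th knot. Here h = (2, 2, 2) and Δ = (-1, 7/2, 7/2), so the interior equations h_(i-1)·M_(i-1) + 2(h_(i-1)+h_i)·M_i + h_i·M_(i+1) = 6(Δ_i − Δ_(i-1)) read
  2·M_0 + 8·M_1 + 2·M_2 = 6(Δ_1 - Δ_0) = 27
  2·M_1 + 8·M_2 + 2·M_3 = 6(Δ_2 - Δ_1) = 0
Natural end conditions: M_0 = M_3 = 0.
Hence M_0 = 0, M_1 = 18/5, M_2 = -9/10, M_3 = 0.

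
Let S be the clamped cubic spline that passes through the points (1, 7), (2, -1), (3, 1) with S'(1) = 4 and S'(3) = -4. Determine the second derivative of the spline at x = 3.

-37

With M_i denoting the second derivative at x_i, h_i = 1, 1, and Δ_i = (y_(i+1) − y_i)/h_i = -8, 2:
  1·M_0 + 4·M_1 + 1·M_2 = 6(Δ_1 - Δ_0) = 60
Clamped end conditions give two more equations: 2h_0·M_0 + h_0·M_1 = 6(Δ_0 - S'(1)) = -72 and h_1·M_1 + 2h_1·M_2 = 6(S'(3) - Δ_1) = -36.
Solving: M_0 = -55, M_1 = 38, M_2 = -37.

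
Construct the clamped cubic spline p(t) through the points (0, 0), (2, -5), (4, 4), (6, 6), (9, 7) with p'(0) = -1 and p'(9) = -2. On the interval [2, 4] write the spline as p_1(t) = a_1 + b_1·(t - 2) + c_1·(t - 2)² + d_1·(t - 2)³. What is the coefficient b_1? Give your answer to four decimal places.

0.7899

Put σ_i = p'' at the i-th knot. Here h = (2, 2, 2, 3) and Δ = (-5/2, 9/2, 1, 1/3), so the interior equations h_(i-1)·σ_(i-1) + 2(h_(i-1)+h_i)·σ_i + h_i·σ_(i+1) = 6(Δ_i − Δ_(i-1)) read
  2·σ_0 + 8·σ_1 + 2·σ_2 = 6(Δ_1 - Δ_0) = 42
  2·σ_1 + 8·σ_2 + 2·σ_3 = 6(Δ_2 - Δ_1) = -21
  2·σ_2 + 10·σ_3 + 3·σ_4 = 6(Δ_3 - Δ_2) = -4
Clamped end conditions give two more equations: 2h_0·σ_0 + h_0·σ_1 = 6(Δ_0 - p'(0)) = -9 and h_3·σ_3 + 2h_3·σ_4 = 6(p'(9) - Δ_3) = -14.
Solving: σ_0 = -434/69, σ_1 = 1115/138, σ_2 = -347/69, σ_3 = 106/69, σ_4 = -214/69.
On [2, 4], with p_1(t) = a_1 + b_1·(t - 2) + c_1·(t - 2)² + d_1·(t - 2)³: c_1 = σ_1/2 = 1115/276, d_1 = (σ_2 - σ_1)/(6h_1) = -201/184, b_1 = Δ_1 - h_1(2σ_1 + σ_2)/6 = 109/138.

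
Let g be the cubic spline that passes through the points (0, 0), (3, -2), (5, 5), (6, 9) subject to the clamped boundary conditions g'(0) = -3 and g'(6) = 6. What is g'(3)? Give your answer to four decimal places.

2.3421

Write M_i for g''(x_i). With h_i = 3, 2, 1 and divided differences Δ_i = -2/3, 7/2, 4, the continuity of g' gives the tridiagonal system
  3·M_0 + 10·M_1 + 2·M_2 = 6(Δ_1 - Δ_0) = 25
  2·M_1 + 6·M_2 + 1·M_3 = 6(Δ_2 - Δ_1) = 3
Clamped end conditions give two more equations: 2h_0·M_0 + h_0·M_1 = 6(Δ_0 - g'(0)) = 14 and h_2·M_2 + 2h_2·M_3 = 6(g'(6) - Δ_2) = 12.
Solving: M_0 = 21/19, M_1 = 140/57, M_2 = -82/57, M_3 = 383/57.
On [3, 5], g'(x) = b_1 + 2c_1·(x - 3) + 3d_1·(x - 3)² with b_1 = Δ_1 - h_1(2M_1 + M_2)/6 = 89/38, c_1 = M_1/2 = 70/57, d_1 = (M_2 - M_1)/(6h_1) = -37/114. So g'(3) = 89/38.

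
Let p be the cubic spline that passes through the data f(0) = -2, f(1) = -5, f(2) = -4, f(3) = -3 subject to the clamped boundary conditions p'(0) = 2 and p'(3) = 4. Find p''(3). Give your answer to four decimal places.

12.1333

With m_i denoting the second derivative at x_i, h_i = 1, 1, 1, and Δ_i = (y_(i+1) − y_i)/h_i = -3, 1, 1:
  1·m_0 + 4·m_1 + 1·m_2 = 6(Δ_1 - Δ_0) = 24
  1·m_1 + 4·m_2 + 1·m_3 = 6(Δ_2 - Δ_1) = 0
Clamped end conditions give two more equations: 2h_0·m_0 + h_0·m_1 = 6(Δ_0 - p'(0)) = -30 and h_2·m_2 + 2h_2·m_3 = 6(p'(3) - Δ_2) = 18.
Forward elimination and back-substitution give m_0 = -322/15, m_1 = 194/15, m_2 = -94/15, m_3 = 182/15.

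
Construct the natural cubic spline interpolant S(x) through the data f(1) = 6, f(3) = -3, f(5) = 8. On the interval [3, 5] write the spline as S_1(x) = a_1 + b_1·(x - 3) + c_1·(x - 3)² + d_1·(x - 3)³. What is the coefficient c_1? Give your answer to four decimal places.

3.7500

Put M_i = S'' at the i-th knot. Here h = (2, 2) and Δ = (-9/2, 11/2), so the interior equations h_(i-1)·M_(i-1) + 2(h_(i-1)+h_i)·M_i + h_i·M_(i+1) = 6(Δ_i − Δ_(i-1)) read
  2·M_0 + 8·M_1 + 2·M_2 = 6(Δ_1 - Δ_0) = 60
Natural end conditions: M_0 = M_2 = 0.
Hence M_0 = 0, M_1 = 15/2, M_2 = 0.
On [3, 5], with S_1(x) = a_1 + b_1·(x - 3) + c_1·(x - 3)² + d_1·(x - 3)³: c_1 = M_1/2 = 15/4, d_1 = (M_2 - M_1)/(6h_1) = -5/8, b_1 = Δ_1 - h_1(2M_1 + M_2)/6 = 1/2.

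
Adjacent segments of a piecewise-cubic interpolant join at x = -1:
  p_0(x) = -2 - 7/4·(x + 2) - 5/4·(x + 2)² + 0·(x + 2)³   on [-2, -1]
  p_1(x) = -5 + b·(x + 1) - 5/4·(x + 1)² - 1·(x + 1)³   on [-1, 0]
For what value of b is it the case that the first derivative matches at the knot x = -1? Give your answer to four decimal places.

-4.2500

p_0'(x) = -7/4 - 5/2·(x + 2) + 0·(x + 2)², so p_0'(-1) = -17/4. On the right, p_1'(-1) = b, so b = -17/4.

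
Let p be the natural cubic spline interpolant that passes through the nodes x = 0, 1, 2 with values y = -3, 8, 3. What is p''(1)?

-24

Write M_i for p''(x_i). With h_i = 1, 1 and divided differences Δ_i = 11, -5, the continuity of p' gives the tridiagonal system
  1·M_0 + 4·M_1 + 1·M_2 = 6(Δ_1 - Δ_0) = -96
Natural end conditions: M_0 = M_2 = 0.
Forward elimination and back-substitution give M_0 = 0, M_1 = -24, M_2 = 0.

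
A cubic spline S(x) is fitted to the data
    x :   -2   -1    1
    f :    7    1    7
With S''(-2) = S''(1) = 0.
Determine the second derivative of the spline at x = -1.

9

Put m_i = S'' at the i-th knot. Here h = (1, 2) and Δ = (-6, 3), so the interior equations h_(i-1)·m_(i-1) + 2(h_(i-1)+h_i)·m_i + h_i·m_(i+1) = 6(Δ_i − Δ_(i-1)) read
  1·m_0 + 6·m_1 + 2·m_2 = 6(Δ_1 - Δ_0) = 54
Natural end conditions: m_0 = m_2 = 0.
Solving the tridiagonal system: m_0 = 0, m_1 = 9, m_2 = 0.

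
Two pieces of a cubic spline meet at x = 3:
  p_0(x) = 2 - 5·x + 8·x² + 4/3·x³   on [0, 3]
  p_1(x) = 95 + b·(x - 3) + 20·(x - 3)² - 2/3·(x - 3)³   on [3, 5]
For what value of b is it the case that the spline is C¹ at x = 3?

p_0'(x) = -5 + 16·x + 4·x², so p_0'(3) = 79. On the right, p_1'(3) = b, so b = 79.

79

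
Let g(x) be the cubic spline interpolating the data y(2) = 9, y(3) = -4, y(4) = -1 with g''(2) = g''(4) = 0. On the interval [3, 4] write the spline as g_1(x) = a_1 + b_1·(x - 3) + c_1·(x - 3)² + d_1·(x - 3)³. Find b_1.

Put m_i = g'' at the i-th knot. Here h = (1, 1) and Δ = (-13, 3), so the interior equations h_(i-1)·m_(i-1) + 2(h_(i-1)+h_i)·m_i + h_i·m_(i+1) = 6(Δ_i − Δ_(i-1)) read
  1·m_0 + 4·m_1 + 1·m_2 = 6(Δ_1 - Δ_0) = 96
Natural end conditions: m_0 = m_2 = 0.
Hence m_0 = 0, m_1 = 24, m_2 = 0.
On [3, 4], with g_1(x) = a_1 + b_1·(x - 3) + c_1·(x - 3)² + d_1·(x - 3)³: c_1 = m_1/2 = 12, d_1 = (m_2 - m_1)/(6h_1) = -4, b_1 = Δ_1 - h_1(2m_1 + m_2)/6 = -5.

-5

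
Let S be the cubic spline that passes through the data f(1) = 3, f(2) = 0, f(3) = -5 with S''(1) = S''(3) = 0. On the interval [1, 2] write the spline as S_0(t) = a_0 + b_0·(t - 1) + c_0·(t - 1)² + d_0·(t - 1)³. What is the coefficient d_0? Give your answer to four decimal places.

-0.5000

Put m_i = S'' at the i-th knot. Here h = (1, 1) and Δ = (-3, -5), so the interior equations h_(i-1)·m_(i-1) + 2(h_(i-1)+h_i)·m_i + h_i·m_(i+1) = 6(Δ_i − Δ_(i-1)) read
  1·m_0 + 4·m_1 + 1·m_2 = 6(Δ_1 - Δ_0) = -12
Natural end conditions: m_0 = m_2 = 0.
Hence m_0 = 0, m_1 = -3, m_2 = 0.
On [1, 2], with S_0(t) = a_0 + b_0·(t - 1) + c_0·(t - 1)² + d_0·(t - 1)³: c_0 = m_0/2 = 0, d_0 = (m_1 - m_0)/(6h_0) = -1/2, b_0 = Δ_0 - h_0(2m_0 + m_1)/6 = -5/2.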